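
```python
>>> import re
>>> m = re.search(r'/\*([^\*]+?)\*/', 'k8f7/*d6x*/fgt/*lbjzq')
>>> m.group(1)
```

'd6x'

The match spans [4:11] → '/*d6x*/'.
Captured: group 1 = 'd6x'.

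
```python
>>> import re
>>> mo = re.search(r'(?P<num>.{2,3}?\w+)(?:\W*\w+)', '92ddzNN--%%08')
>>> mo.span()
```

Pattern: 2 to 3 of any character (lazy), then one or more of a word character (captured as 'num'); then zero or more of a non-word character, then one or more of a word character (non-capturing group).
`search` walks the string left to right and returns the first match it finds.
The match spans [0:13] → '92ddzNN--%%08'.
Captured: group 1 = '92ddzNN'.

(0, 13)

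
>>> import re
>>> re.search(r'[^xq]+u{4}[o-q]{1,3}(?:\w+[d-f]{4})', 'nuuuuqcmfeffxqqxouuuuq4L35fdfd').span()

(0, 30)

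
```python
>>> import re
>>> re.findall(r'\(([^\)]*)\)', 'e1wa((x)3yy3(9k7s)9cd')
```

With a single group, `findall` returns only what that group captured — 2 items.

['(x', '9k7s']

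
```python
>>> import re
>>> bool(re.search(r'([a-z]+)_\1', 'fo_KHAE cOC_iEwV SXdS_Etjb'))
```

False

A backreference is literal: `\1` must see the identical characters the first group matched.
Here the pattern never matches, so the call returns None, and `bool(None)` is False.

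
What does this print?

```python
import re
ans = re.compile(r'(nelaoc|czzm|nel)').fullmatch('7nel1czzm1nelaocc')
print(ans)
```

None

`re.fullmatch` is like wrapping the pattern in `^…$` (in single-line mode).
Here the pattern can't cover the whole string, so the call returns None.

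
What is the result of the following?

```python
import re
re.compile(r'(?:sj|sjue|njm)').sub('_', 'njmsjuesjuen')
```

'__ue_uen'

Alternation isn't longest-match — the leftmost alternative that fits at this position is chosen.
Matches: at [0:3] → 'njm'; at [3:5] → 'sj'; at [7:9] → 'sj'.
`sub` substitutes '_' at each match site.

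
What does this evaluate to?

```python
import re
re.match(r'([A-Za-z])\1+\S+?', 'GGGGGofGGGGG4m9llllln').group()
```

'GGGGGo'

The backreference `\1` re-matches whatever the first group consumed, character for character.
With `match`, the pattern is implicitly anchored at the beginning.
The match spans [0:6] → 'GGGGGo'.
Captured: group 1 = 'G'.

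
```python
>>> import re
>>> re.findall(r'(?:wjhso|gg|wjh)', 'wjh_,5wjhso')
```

['wjh', 'wjhso']

`|` is ordered: at each position the engine commits to the first alternative that works.
`findall` yields the raw match text (2 of them) because the pattern has no groups.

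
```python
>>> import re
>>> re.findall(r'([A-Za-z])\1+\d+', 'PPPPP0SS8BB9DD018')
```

`\1` has to match the exact text group 1 already captured.
`findall` collects group 1 from each match (4 total).

['P', 'S', 'B', 'D']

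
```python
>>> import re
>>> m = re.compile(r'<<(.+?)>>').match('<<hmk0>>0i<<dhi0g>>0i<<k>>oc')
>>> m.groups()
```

`match` is anchored at position 0; if the pattern doesn't fit there, it returns None.
The match spans [0:8] → '<<hmk0>>'.
Captured: group 1 = 'hmk0'.

('hmk0',)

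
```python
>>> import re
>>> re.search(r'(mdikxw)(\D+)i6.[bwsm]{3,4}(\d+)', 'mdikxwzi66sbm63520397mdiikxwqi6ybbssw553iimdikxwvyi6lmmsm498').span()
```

(0, 21)

The match spans [0:21] → 'mdikxwzi66sbm63520397'.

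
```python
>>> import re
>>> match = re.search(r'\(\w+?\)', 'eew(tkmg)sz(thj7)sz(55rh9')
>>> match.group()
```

'(tkmg)'

`re.search` tries every starting position until one works.
The match spans [3:9] → '(tkmg)'.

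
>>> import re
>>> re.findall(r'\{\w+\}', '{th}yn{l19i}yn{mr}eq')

Scanning left to right: at [0:4] → '{th}'; at [6:12] → '{l19i}'; at [14:18] → '{mr}'.
With no groups in the pattern, `findall` gives back each whole match — 3 here.

['{th}', '{l19i}', '{mr}']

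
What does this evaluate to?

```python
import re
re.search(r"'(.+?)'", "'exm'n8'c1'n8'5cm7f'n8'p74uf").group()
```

Lazy quantifiers expand one character at a time until the remainder of the pattern can match.
`search` walks the string left to right and returns the first match it finds.
The match spans [0:5] → "'exm'".
Captured: group 1 = 'exm'.

"'exm'"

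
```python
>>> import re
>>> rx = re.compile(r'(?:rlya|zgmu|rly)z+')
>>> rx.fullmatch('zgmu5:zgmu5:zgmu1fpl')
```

None

`fullmatch` succeeds only if the pattern covers the string from start to end.
Here the string isn't matched end-to-end, so the call returns None.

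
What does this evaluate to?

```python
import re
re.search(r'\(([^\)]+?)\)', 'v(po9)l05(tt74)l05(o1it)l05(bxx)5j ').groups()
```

`search` walks the string left to right and returns the first match it finds.
The match spans [1:6] → '(po9)'.
Captured: group 1 = 'po9'.

('po9',)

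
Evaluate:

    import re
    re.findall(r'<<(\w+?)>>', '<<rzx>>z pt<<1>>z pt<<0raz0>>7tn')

`findall` collects group 1 from each match (3 total).

['rzx', '1', '0raz0']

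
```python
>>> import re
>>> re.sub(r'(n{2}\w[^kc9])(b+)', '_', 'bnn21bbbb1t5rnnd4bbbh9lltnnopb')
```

'b_1t5r_h9llt_'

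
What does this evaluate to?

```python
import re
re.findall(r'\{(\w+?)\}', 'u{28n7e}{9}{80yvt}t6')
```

['28n7e', '9', '80yvt']

Scanning left to right: at [1:8] match '{28n7e}', group 1 = '28n7e'; at [8:11] match '{9}', group 1 = '9'; at [11:18] match '{80yvt}', group 1 = '80yvt'.
One capturing group, so `findall` returns just the captured substring from each match — 3 in all.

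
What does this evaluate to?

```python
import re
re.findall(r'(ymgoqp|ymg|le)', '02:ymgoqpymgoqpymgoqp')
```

The regex engine tests alternatives in the order written; an earlier branch that matches wins even if a later one would match more.
Walking the string: at [3:9] match 'ymgoqp', group 1 = 'ymgoqp'; at [9:15] match 'ymgoqp', group 1 = 'ymgoqp'; at [15:21] match 'ymgoqp', group 1 = 'ymgoqp'.
Because there's exactly one group, `findall` drops the full match and keeps group 1 from each hit.

['ymgoqp', 'ymgoqp', 'ymgoqp']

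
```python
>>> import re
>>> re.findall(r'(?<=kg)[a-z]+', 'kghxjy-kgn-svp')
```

Lookahead/lookbehind check context without consuming it, so the matched span excludes the asserted characters.
Matches: at [2:6] → 'hxjy'; at [9:10] → 'n'.
Since nothing is captured, `findall` lists the 2 matched substrings directly.

['hxjy', 'n']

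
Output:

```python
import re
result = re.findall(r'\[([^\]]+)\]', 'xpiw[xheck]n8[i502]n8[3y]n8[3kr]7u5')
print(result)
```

`findall` collects group 1 from each match (4 total).

['xheck', 'i502', '3y', '3kr']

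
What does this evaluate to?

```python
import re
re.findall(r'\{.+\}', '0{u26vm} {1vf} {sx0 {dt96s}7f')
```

['{u26vm} {1vf} {sx0 {dt96s}']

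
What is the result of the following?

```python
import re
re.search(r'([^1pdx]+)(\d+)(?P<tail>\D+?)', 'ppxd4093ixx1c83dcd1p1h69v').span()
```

(4, 9)

A `+?`/`*?`/`{m,n}?` starts at its minimum and grows only as far as needed for what follows to match.
The match spans [4:9] → '4093i'.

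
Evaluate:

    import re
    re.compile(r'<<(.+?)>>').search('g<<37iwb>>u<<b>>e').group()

'<<37iwb>>'

The match spans [1:10] → '<<37iwb>>'.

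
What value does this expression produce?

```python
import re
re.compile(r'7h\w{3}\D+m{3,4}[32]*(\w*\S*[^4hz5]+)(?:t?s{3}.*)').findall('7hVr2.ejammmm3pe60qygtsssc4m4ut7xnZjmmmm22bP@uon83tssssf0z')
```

['pe60qygtsssc4m4ut7xnZjmmmm22bP@uon83ts']

Pattern: the literal '7h', then exactly 3 of a word character, then one or more of a non-digit; then 3 to 4 of the literal 'm', then zero or more of one of [32]; then zero or more of a word character, then zero or more of a non-whitespace character, then one or more of any character except [4hz5] (captured); then optionally a literal 't', then exactly 3 of a literal 's', then zero or more of any character (non-capturing group).
Matches: at [0:58] match '7hVr2.ejammmm3pe60qygtsssc4m4ut7xnZjmmmm22bP@uon83tssssf0z', group 1 = 'pe60qygtsssc4m4ut7xnZjmmmm22bP@uon83ts'.
`findall` collects group 1 from the one match (1 total).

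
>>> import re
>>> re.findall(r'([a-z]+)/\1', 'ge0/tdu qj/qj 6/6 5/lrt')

`\1` has to match the exact text group 1 already captured.
With a single group, `findall` returns only what that group captured — 1 item.

['qj']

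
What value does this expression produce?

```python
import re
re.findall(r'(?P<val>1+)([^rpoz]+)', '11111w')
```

[('11111', 'w')]

The pattern matches one or more of a literal '1' (captured as 'val'); then one or more of any character except [rpoz] (captured).
Matches: at [0:6] match '11111w', groups = ('11111', 'w').
With 2 capturing groups, `findall` returns a 2-tuple per match.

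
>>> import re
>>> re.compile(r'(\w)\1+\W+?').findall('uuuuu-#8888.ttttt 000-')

['u', '8', 't', '0']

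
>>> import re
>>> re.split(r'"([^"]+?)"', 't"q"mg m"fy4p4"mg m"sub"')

['t', 'q', 'mg m', 'fy4p4', 'mg m', 'sub', '']

With a capturing group present, the delimiter's captured portion is kept in the result list.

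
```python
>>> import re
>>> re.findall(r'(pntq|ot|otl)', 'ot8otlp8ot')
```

Alternation isn't longest-match — the leftmost alternative that fits at this position is chosen.
Walking the string: at [0:2] match 'ot', group 1 = 'ot'; at [3:5] match 'ot', group 1 = 'ot'; at [8:10] match 'ot', group 1 = 'ot'.
`findall` collects group 1 from each match (3 total).

['ot', 'ot', 'ot']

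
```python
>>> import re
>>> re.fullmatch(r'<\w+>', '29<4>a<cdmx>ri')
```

`re.fullmatch` requires the pattern to consume the entire string.
Here the pattern can't cover the whole string, so the call returns None.

None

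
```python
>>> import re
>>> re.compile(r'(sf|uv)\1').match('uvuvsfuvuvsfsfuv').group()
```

`\1` has to match the exact text group 1 already captured.
`re.match` only tries the pattern at the start of the string.
The match spans [0:4] → 'uvuv'.
Captured: group 1 = 'uv'.

'uvuv'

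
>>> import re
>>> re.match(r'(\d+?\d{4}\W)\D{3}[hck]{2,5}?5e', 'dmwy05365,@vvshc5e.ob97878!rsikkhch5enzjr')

None

This matches one or more of a digit (lazy), then exactly 4 of a digit, then a non-word character (captured); then exactly 3 of a non-digit, then 2 to 5 of one of [hck] (lazy), then the literal '5e'.
With `match`, the pattern is implicitly anchored at the beginning.
Here the string doesn't start with a match, so the call returns None.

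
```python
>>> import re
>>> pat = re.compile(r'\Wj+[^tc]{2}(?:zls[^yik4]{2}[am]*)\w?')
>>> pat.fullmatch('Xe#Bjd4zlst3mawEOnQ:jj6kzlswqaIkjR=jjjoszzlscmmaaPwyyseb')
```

Pattern: a non-word character, then one or more of the literal 'j', then exactly 2 of any character except [tc]; then the literal 'zls', then exactly 2 of any character except [yik4], then zero or more of one of [am] (non-capturing group); then optionally a word character.
`re.fullmatch` requires the pattern to consume the entire string.
Here the string isn't matched end-to-end, so the call returns None.

None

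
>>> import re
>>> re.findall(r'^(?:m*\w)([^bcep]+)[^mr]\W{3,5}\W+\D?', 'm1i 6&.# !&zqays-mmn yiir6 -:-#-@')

This matches anchored at the start of the string; then zero or more of a literal 'm', then a word character (non-capturing group); then one or more of any character except [bcep] (captured); then any character except [mr], then 3 to 5 of a non-word character; then one or more of a non-word character, then optionally a non-digit.
Walking the string: at [0:33] match 'm1i 6&.# !&zqays-mmn yiir6 -:-#-@', group 1 = 'i 6&.# !&zqays-mmn yiir6 -'.
One capturing group, so `findall` returns just the captured substring from the one match — 1 in all.

['i 6&.# !&zqays-mmn yiir6 -']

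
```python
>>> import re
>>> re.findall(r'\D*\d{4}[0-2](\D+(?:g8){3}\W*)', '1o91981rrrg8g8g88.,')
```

One capturing group, so `findall` returns just the captured substring from the one match — 1 in all.

['rrrg8g8g8']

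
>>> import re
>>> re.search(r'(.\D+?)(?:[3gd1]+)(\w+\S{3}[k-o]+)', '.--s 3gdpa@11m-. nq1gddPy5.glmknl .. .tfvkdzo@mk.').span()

(0, 14)

The pattern matches any character, then one or more of a non-digit (lazy) (captured); then one or more of one of [3gd1] (non-capturing group); then one or more of a word character, then exactly 3 of a non-whitespace character, then one or more of a character in [k-o] (captured).
`search` walks the string left to right and returns the first match it finds.
The match spans [0:14] → '.--s 3gdpa@11m'.
Captured: group 1 = '.--s ', group 2 = 'pa@11m'.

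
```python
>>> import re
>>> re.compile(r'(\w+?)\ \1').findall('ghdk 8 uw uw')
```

`\1` has to match the exact text group 1 already captured.
`findall` collects group 1 from the one match (1 total).

['uw']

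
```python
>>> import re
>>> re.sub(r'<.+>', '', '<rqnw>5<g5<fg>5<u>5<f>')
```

''

Every occurrence is swapped for ''.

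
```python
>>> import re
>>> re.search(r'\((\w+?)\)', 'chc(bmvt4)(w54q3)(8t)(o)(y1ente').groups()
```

The match spans [3:10] → '(bmvt4)'.
Captured: group 1 = 'bmvt4'.

('bmvt4',)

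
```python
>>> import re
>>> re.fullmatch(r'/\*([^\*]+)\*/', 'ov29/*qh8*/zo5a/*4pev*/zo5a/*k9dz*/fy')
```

`re.fullmatch` is like wrapping the pattern in `^…$` (in single-line mode).
Here there's no way to consume every character, so the call returns None.

None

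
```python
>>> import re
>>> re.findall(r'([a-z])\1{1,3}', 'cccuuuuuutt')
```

['c', 'u', 'u', 't']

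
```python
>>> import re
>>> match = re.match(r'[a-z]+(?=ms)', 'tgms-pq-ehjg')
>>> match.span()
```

(0, 2)

`match` is anchored at position 0; if the pattern doesn't fit there, it returns None.
The match spans [0:2] → 'tg'.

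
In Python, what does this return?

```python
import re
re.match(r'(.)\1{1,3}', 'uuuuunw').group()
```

'uuuu'

With `match`, the pattern is implicitly anchored at the beginning.
The match spans [0:4] → 'uuuu'.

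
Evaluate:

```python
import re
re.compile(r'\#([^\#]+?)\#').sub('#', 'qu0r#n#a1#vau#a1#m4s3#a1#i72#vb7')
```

'qu0r#a1#a1#a1#vb7'

`sub` substitutes '#' at each match site.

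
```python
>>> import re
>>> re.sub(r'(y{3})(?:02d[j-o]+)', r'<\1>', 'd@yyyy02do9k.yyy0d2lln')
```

'd@y<yyy>9k.yyy0d2lln'

Pattern: exactly 3 of a literal 'y' (captured); then the literal '02d', then one or more of a character in [j-o] (non-capturing group).
Matches: at [3:10] → 'yyy02do'.
Each match is replaced using the text its own group 1 captured.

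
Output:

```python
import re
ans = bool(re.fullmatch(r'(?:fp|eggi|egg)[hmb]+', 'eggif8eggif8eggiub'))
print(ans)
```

False

For `fullmatch`, every character of the input must be accounted for by the pattern.
Here the pattern can't cover the whole string, so the call returns None, and `bool(None)` is False.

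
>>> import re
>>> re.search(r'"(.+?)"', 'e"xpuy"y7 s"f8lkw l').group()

Lazy quantifiers expand one character at a time until the remainder of the pattern can match.
Unlike `match`, `search` isn't anchored — it looks for the pattern anywhere in the string.
The match spans [1:7] → '"xpuy"'.
Captured: group 1 = 'xpuy'.

'"xpuy"'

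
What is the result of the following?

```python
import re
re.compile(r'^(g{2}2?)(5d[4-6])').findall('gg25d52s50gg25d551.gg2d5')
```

[('gg2', '5d5')]

The pattern matches anchored at the start of the string; then exactly 2 of a literal 'g', then optionally a literal '2' (captured); then the literal '5d', then a character in [4-6] (captured).
Scanning left to right: at [0:6] match 'gg25d5', groups = ('gg2', '5d5').
With 2 capturing groups, `findall` returns a 2-tuple per match.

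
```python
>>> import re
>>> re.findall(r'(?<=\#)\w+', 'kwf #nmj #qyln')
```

The positive lookaround only admits positions where the adjacent text matches; those characters stay outside the span.
Walking the string: at [5:8] → 'nmj'; at [10:14] → 'qyln'.
Since nothing is captured, `findall` lists the 2 matched substrings directly.

['nmj', 'qyln']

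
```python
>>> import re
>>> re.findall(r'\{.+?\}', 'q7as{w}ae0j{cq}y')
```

A `+?`/`*?`/`{m,n}?` starts at its minimum and grows only as far as needed for what follows to match.
With no groups in the pattern, `findall` gives back each whole match — 2 here.

['{w}', '{cq}']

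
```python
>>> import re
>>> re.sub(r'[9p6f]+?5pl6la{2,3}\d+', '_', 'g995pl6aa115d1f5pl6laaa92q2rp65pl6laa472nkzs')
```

'g995pl6aa115d1_q2r_nkzs'

The pattern matches one or more of one of [9p6f] (lazy); then the literal '5p', then the literal 'l6l'; then 2 to 3 of the literal 'a', then one or more of a digit.
Matches: at [14:25] → 'f5pl6laaa92'; at [28:40] → 'p65pl6laa472'.
Every occurrence is swapped for '_'.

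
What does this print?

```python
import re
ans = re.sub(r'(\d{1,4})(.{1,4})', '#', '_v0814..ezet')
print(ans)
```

_v#et

The pattern matches 1 to 4 of a digit (captured); then 1 to 4 of any character (captured).
Each match is replaced by '#'.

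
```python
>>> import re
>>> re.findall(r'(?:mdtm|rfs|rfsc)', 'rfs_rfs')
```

['rfs', 'rfs']

No capturing groups, so `findall` returns the 2 full match strings.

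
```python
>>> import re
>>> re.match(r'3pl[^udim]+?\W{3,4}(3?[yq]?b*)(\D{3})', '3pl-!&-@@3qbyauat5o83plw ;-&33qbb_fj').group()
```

With `match`, the pattern is implicitly anchored at the beginning.
The match spans [0:15] → '3pl-!&-@@3qbyau'.

'3pl-!&-@@3qbyau'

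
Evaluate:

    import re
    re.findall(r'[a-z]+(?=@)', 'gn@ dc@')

The lookaround is zero-width — it requires the adjacent text to match without consuming it, so the asserted text isn't part of the match.
`findall` yields the raw match text (2 of them) because the pattern has no groups.

['gn', 'dc']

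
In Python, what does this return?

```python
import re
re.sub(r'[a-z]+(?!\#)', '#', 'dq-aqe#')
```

`(?!…)`/`(?<!…)` only lets a position through if the neighbouring text does NOT match; no characters are consumed.
Every occurrence is swapped for '#'.

'#-#e#'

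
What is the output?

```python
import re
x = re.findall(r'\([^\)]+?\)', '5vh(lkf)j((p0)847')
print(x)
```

Matches: at [3:8] → '(lkf)'; at [9:14] → '((p0)'.
With no groups in the pattern, `findall` gives back each whole match — 2 here.

['(lkf)', '((p0)']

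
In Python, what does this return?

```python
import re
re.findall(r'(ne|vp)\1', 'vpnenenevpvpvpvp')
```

['ne', 'vp', 'vp']

`\1` has to match the exact text group 1 already captured.
`findall` collects group 1 from each match (3 total).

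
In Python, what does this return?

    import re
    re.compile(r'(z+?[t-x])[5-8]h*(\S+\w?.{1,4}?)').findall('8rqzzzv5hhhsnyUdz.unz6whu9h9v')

[('zzzv', 'snyUdz.unz6whu9h9v')]

The pattern matches one or more of a literal 'z' (lazy), then a character in [t-x] (captured); then a character in [5-8], then zero or more of a literal 'h'; then one or more of a non-whitespace character, then optionally a word character, then 1 to 4 of any character (lazy) (captured).
Scanning left to right: at [3:29] match 'zzzv5hhhsnyUdz.unz6whu9h9v', groups = ('zzzv', 'snyUdz.unz6whu9h9v').
With 2 capturing groups, `findall` returns a 2-tuple per match.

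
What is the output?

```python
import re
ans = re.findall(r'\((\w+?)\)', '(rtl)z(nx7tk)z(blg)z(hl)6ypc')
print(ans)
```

['rtl', 'nx7tk', 'blg', 'hl']

Walking the string: at [0:5] match '(rtl)', group 1 = 'rtl'; at [6:13] match '(nx7tk)', group 1 = 'nx7tk'; at [14:19] match '(blg)', group 1 = 'blg'; at [20:24] match '(hl)', group 1 = 'hl'.
Because there's exactly one group, `findall` drops the full match and keeps group 1 from each hit.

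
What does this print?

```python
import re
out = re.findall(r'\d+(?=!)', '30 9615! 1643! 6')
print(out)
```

['9615', '1643']

The lookaround is zero-width — it requires the adjacent text to match without consuming it, so the asserted text isn't part of the match.
Since nothing is captured, `findall` lists the 2 matched substrings directly.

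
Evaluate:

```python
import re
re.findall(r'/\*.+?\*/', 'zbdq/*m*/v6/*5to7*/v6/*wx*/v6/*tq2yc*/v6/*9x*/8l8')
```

Because the quantifier is non-greedy, it stops expanding at the earliest point where the rest of the pattern can succeed.
No capturing groups, so `findall` returns the 5 full match strings.

['/*m*/', '/*5to7*/', '/*wx*/', '/*tq2yc*/', '/*9x*/']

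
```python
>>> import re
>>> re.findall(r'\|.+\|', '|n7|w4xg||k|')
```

['|n7|w4xg||k|']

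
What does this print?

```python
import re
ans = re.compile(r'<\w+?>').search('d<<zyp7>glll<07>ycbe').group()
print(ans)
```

The match spans [2:8] → '<zyp7>'.

<zyp7>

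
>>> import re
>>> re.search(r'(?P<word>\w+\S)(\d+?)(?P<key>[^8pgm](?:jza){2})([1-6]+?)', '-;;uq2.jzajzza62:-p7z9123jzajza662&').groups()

This matches one or more of a word character, then a non-whitespace character (captured as 'word'); then one or more of a digit (lazy) (captured); then any character except [8pgm], then the literal 'jza' repeated 2 times (captured as 'key'); then one or more of a character in [1-6] (lazy) (captured).
Unlike `match`, `search` isn't anchored — it looks for the pattern anywhere in the string.
The match spans [18:32] → 'p7z9123jzajza6'.
Captured: group 1 = 'p7z91', group 2 = '2', group 3 = '3jzajza', group 4 = '6'.

('p7z91', '2', '3jzajza', '6')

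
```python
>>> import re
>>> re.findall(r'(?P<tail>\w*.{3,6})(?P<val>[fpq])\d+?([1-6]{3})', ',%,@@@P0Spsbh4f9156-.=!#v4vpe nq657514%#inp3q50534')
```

[('P0Spsbh4', 'f', '156'), ('v4vpe n', 'q', '514'), ('%#inp3', 'q', '534')]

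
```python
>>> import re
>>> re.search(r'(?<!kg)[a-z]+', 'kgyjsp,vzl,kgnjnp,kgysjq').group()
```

The negative lookahead/lookbehind blocks any match where the forbidden context is present.
The match spans [0:6] → 'kgyjsp'.

'kgyjsp'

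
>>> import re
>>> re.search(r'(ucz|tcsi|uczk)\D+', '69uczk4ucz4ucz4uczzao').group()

'uczk'

The match spans [2:6] → 'uczk'.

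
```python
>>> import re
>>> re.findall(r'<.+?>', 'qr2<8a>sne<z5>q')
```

['<8a>', '<z5>']

The `?` after the quantifier makes it lazy — it takes as little as possible before letting the rest of the pattern try.
Walking the string: at [3:7] → '<8a>'; at [10:14] → '<z5>'.
With no groups in the pattern, `findall` gives back each whole match — 2 here.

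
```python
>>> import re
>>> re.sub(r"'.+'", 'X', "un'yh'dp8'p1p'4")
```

'unX4'

Matches: at [2:14] → "'yh'dp8'p1p'".
Every occurrence is swapped for 'X'.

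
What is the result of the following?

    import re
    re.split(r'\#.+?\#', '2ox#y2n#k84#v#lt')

Because the quantifier is non-greedy, it stops expanding at the earliest point where the rest of the pattern can succeed.
Each match becomes a cut point; 3 segments remain.

['2ox', 'k84', 'lt']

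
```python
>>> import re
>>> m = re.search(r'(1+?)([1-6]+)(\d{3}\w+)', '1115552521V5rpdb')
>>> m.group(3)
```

The pattern matches one or more of a literal '1' (lazy) (captured); then one or more of a character in [1-6] (captured); then exactly 3 of a digit, then one or more of a word character (captured).
`re.search` scans for the first position where the pattern succeeds.
The match spans [0:16] → '1115552521V5rpdb'.
Captured: group 1 = '1', group 2 = '115552', group 3 = '521V5rpdb'.

'521V5rpdb'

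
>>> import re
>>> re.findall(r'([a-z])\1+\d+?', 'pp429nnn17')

After group 1 captures some text, `\1` only succeeds where that same text appears again.
One capturing group, so `findall` returns just the captured substring from each match — 2 in all.

['p', 'n']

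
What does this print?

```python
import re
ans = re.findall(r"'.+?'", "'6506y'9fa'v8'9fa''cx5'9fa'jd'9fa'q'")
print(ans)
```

A `+?`/`*?`/`{m,n}?` starts at its minimum and grows only as far as needed for what follows to match.
`findall` yields the raw match text (5 of them) because the pattern has no groups.

["'6506y'", "'v8'", "''cx5'", "'jd'", "'q'"]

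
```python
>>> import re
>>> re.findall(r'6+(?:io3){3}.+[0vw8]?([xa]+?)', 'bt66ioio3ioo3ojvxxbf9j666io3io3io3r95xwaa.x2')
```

['x']

This matches one or more of a literal '6'; then the literal 'io3' repeated 3 times, then one or more of any character, then optionally one of [0vw8]; then one or more of one of [xa] (lazy) (captured).
Scanning left to right: at [22:43] match '666io3io3io3r95xwaa.x', group 1 = 'x'.
Because there's exactly one group, `findall` drops the full match and keeps group 1 from the one hit.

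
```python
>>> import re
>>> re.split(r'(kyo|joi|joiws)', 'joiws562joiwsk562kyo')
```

['', 'joi', 'ws562', 'joi', 'wsk562', 'kyo', '']

Alternation isn't longest-match — the leftmost alternative that fits at this position is chosen.
Matches to split on: at [0:3] → 'joi'; at [8:11] → 'joi'; at [17:20] → 'kyo'.
`re.split` interleaves the captured-group text with the surrounding fragments.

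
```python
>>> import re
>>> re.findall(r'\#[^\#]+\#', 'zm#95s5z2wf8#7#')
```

Since nothing is captured, `findall` lists the 1 matched substring directly.

['#95s5z2wf8#']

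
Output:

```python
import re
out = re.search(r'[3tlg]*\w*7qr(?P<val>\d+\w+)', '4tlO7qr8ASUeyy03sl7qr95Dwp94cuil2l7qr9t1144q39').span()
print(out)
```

(0, 46)

Pattern: zero or more of one of [3tlg], then zero or more of a word character, then the literal '7qr'; then one or more of a digit, then one or more of a word character (captured as 'val').
The match spans [0:46] → '4tlO7qr8ASUeyy03sl7qr95Dwp94cuil2l7qr9t1144q39'.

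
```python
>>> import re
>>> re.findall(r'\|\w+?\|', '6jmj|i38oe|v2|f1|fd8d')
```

['|i38oe|', '|f1|']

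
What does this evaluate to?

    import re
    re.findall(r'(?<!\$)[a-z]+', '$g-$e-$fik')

Because the assertion is negative and zero-width, positions next to the forbidden text are skipped.
Walking the string: at [8:10] → 'ik'.
With no groups in the pattern, `findall` gives back each whole match — 1 here.

['ik']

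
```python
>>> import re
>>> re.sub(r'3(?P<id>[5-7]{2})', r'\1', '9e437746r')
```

'9e47746r'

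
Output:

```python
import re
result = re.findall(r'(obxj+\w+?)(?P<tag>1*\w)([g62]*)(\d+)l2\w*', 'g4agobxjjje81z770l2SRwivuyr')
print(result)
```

[('obxjjje8', '1z', '', '770')]

The pattern matches the literal 'obx', then one or more of the literal 'j', then one or more of a word character (lazy) (captured); then zero or more of the literal '1', then a word character (captured as 'tag'); then zero or more of one of [g62] (captured); then one or more of a digit (captured); then the literal 'l2', then zero or more of a word character.
A `+?`/`*?`/`{m,n}?` starts at its minimum and grows only as far as needed for what follows to match.
Matches: at [4:27] match 'obxjjje81z770l2SRwivuyr', groups = ('obxjjje8', '1z', '', '770').
`findall` packs the 4 group values into a tuple for every match.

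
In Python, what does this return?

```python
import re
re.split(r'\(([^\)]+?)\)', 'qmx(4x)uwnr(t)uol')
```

['qmx', '4x', 'uwnr', 't', 'uol']

`re.split` interleaves the captured-group text with the surrounding fragments.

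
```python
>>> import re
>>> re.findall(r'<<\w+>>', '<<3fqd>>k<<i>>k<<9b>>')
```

['<<3fqd>>', '<<i>>', '<<9b>>']

`findall` yields the raw match text (3 of them) because the pattern has no groups.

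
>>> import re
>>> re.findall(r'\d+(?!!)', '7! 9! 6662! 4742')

Because the assertion is negative and zero-width, positions next to the forbidden text are skipped.
Scanning left to right: at [6:9] → '666'; at [12:16] → '4742'.
Since nothing is captured, `findall` lists the 2 matched substrings directly.

['666', '4742']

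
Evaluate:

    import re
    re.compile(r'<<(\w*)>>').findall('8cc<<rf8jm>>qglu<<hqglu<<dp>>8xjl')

Because there's exactly one group, `findall` drops the full match and keeps group 1 from each hit.

['rf8jm', 'dp']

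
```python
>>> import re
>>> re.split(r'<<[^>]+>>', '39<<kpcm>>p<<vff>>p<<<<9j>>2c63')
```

Matches to split on: at [2:10] → '<<kpcm>>'; at [11:18] → '<<vff>>'; at [19:27] → '<<<<9j>>'.
The string is cut at each match, leaving 4 pieces.

['39', 'p', 'p', '2c63']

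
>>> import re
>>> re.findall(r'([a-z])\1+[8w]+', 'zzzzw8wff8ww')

The backreference `\1` re-matches whatever the first group consumed, character for character.
Scanning left to right: at [0:7] match 'zzzzw8w', group 1 = 'z'; at [7:12] match 'ff8ww', group 1 = 'f'.
One capturing group, so `findall` returns just the captured substring from each match — 2 in all.

['z', 'f']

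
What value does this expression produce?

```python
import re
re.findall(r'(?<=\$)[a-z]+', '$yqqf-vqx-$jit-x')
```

['yqqf', 'jit']

The lookaround is zero-width — it requires the adjacent text to match without consuming it, so the asserted text isn't part of the match.
Since nothing is captured, `findall` lists the 2 matched substrings directly.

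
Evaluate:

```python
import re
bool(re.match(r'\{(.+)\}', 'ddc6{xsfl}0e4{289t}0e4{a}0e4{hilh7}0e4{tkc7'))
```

`re.match` only tries the pattern at the start of the string.
Here the string doesn't start with a match, so the call returns None, and `bool(None)` is False.

False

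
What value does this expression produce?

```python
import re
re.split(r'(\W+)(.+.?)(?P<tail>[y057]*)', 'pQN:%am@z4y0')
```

['pQN', ':%', 'am@z4y0', '', '']

This matches one or more of a non-word character (captured); then one or more of any character, then optionally any character (captured); then zero or more of one of [y057] (captured as 'tail').
Matches to split on: at [3:12] → ':%am@z4y0'.
The group in the pattern means `split` returns the separators' captures alongside the pieces.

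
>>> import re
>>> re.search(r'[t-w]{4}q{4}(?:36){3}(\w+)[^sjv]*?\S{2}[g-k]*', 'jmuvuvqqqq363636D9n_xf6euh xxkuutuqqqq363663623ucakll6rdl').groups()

('D9n_xf6euh',)

Pattern: exactly 4 of a character in [t-w], then exactly 4 of the literal 'q', then the literal '36' repeated 3 times; then one or more of a word character (captured); then zero or more of any character except [sjv] (lazy), then exactly 2 of a non-whitespace character, then zero or more of a character in [g-k].
A `+?`/`*?`/`{m,n}?` starts at its minimum and grows only as far as needed for what follows to match.
Unlike `match`, `search` isn't anchored — it looks for the pattern anywhere in the string.
The match spans [2:30] → 'uvuvqqqq363636D9n_xf6euh xxk'.
Captured: group 1 = 'D9n_xf6euh'.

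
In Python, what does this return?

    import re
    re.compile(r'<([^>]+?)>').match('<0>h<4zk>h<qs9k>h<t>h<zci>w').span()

(0, 3)

`re.match` won't scan ahead — the pattern has to work from the very first character.
The match spans [0:3] → '<0>'.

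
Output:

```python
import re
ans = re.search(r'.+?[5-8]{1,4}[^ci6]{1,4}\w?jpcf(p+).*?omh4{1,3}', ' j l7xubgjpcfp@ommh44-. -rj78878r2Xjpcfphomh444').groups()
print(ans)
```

The match spans [0:47] → ' j l7xubgjpcfp@ommh44-. -rj78878r2Xjpcfphomh444'.
Captured: group 1 = 'p'.

('p',)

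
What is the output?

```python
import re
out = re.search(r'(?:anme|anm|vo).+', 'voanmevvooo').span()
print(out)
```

(0, 11)

`re.search` scans for the first position where the pattern succeeds.
The match spans [0:11] → 'voanmevvooo'.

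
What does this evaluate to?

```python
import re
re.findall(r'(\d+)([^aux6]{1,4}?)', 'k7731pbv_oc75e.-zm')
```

This matches one or more of a digit (captured); then 1 to 4 of any character except [aux6] (lazy) (captured).
With 2 capturing groups, `findall` returns a 2-tuple per match.

[('7731', 'p'), ('75', 'e')]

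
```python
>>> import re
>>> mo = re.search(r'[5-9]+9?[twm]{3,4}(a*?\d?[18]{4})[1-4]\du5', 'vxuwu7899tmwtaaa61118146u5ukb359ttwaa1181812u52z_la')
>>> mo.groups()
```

This matches one or more of a character in [5-9], then optionally a literal '9', then 3 to 4 of one of [twm]; then zero or more of the literal 'a' (lazy), then optionally a digit, then exactly 4 of one of [18] (captured); then a character in [1-4], then a digit, then the literal 'u5'.
`re.search` tries every starting position until one works.
The match spans [30:46] → '59ttwaa1181812u5'.
Captured: group 1 = 'aa11818'.

('aa11818',)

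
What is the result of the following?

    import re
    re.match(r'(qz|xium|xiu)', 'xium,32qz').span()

(0, 4)

The regex engine tests alternatives in the order written; an earlier branch that matches wins even if a later one would match more.
`re.match` won't scan ahead — the pattern has to work from the very first character.
The match spans [0:4] → 'xium'.
Captured: group 1 = 'xium'.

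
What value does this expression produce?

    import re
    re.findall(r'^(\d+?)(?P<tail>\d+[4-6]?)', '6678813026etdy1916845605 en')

[('6', '678813026')]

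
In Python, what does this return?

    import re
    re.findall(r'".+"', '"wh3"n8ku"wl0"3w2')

Walking the string: at [0:14] → '"wh3"n8ku"wl0"'.
`findall` yields the raw match text (1 of them) because the pattern has no groups.

['"wh3"n8ku"wl0"']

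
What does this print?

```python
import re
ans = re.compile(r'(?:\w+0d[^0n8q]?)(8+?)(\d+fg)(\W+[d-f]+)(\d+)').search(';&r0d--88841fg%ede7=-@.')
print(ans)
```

None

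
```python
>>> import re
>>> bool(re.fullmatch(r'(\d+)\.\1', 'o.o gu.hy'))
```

`\1` is not a pattern — it's the concrete string captured by group 1, re-applied verbatim.
`re.fullmatch` requires the pattern to consume the entire string.
Here the string isn't matched end-to-end, so the call returns None, and `bool(None)` is False.

False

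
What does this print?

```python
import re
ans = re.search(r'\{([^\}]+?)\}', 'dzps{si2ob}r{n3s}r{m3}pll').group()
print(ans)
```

{si2ob}

The match spans [4:11] → '{si2ob}'.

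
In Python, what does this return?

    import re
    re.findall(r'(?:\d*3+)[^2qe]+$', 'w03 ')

The pattern matches zero or more of a digit, then one or more of a literal '3' (non-capturing group); then one or more of any character except [2qe]; then anchored at the end.
No capturing groups, so `findall` returns the 1 full match string.

['03 ']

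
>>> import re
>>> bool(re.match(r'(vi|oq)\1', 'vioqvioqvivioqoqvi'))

False

After group 1 captures some text, `\1` only succeeds where that same text appears again.
With `match`, the pattern is implicitly anchored at the beginning.
Here the string doesn't start with a match, so the call returns None, and `bool(None)` is False.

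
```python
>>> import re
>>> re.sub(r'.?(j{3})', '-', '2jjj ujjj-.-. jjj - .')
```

The pattern matches optionally any character; then exactly 3 of a literal 'j' (captured).
Matches: at [0:4] → '2jjj'; at [5:9] → 'ujjj'; at [13:17] → ' jjj'.
Each match is replaced by '-'.

'- --.-.- - .'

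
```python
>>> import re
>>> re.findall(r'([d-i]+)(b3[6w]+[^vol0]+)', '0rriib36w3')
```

2 groups means the one result is a tuple of 2 captured strings — 1 here.

[('ii', 'b36w3')]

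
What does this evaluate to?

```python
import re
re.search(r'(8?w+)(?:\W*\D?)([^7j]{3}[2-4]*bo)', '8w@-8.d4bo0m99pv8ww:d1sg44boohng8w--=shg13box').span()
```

The pattern matches optionally a literal '8', then one or more of the literal 'w' (captured); then zero or more of a non-word character, then optionally a non-digit (non-capturing group); then exactly 3 of any character except [7j], then zero or more of a character in [2-4], then the literal 'bo' (captured).
The match spans [0:10] → '8w@-8.d4bo'.

(0, 10)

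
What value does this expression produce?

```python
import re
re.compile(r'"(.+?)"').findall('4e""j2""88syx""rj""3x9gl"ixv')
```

Walking the string: at [2:7] match '""j2"', group 1 = '"j2'; at [7:14] match '"88syx"', group 1 = '88syx'; at [14:18] match '"rj"', group 1 = 'rj'; at [18:25] match '"3x9gl"', group 1 = '3x9gl'.
`findall` collects group 1 from each match (4 total).

['"j2', '88syx', 'rj', '3x9gl']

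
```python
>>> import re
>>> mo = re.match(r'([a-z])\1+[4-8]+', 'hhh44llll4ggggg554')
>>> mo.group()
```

`\1` is not a pattern — it's the concrete string captured by group 1, re-applied verbatim.
`re.match` only tries the pattern at the start of the string.
The match spans [0:5] → 'hhh44'.
Captured: group 1 = 'h'.

'hhh44'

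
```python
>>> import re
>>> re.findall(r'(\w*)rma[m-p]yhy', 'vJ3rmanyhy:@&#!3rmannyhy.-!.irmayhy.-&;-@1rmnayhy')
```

['vJ3']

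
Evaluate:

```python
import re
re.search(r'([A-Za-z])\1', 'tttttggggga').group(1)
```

The match spans [0:2] → 'tt'.
Captured: group 1 = 't'.

't'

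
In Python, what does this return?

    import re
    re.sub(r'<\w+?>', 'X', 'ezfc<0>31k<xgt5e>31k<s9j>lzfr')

'ezfcX31kX31kXlzfr'

Matches: at [4:7] → '<0>'; at [10:17] → '<xgt5e>'; at [20:25] → '<s9j>'.
`sub` substitutes 'X' at each match site.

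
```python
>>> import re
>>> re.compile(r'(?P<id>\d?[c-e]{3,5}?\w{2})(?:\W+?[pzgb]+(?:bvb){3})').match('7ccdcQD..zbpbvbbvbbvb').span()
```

(0, 21)

The pattern matches optionally a digit, then 3 to 5 of a character in [c-e] (lazy), then exactly 2 of a word character (captured as 'id'); then one or more of a non-word character (lazy), then one or more of one of [pzgb], then the literal 'bvb' repeated 3 times (non-capturing group).
`match` is anchored at position 0; if the pattern doesn't fit there, it returns None.
The match spans [0:21] → '7ccdcQD..zbpbvbbvbbvb'.
Captured: group 1 = '7ccdcQD'.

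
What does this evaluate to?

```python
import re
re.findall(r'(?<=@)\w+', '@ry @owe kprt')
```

['ry', 'owe']

The positive lookaround only admits positions where the adjacent text matches; those characters stay outside the span.
`findall` yields the raw match text (2 of them) because the pattern has no groups.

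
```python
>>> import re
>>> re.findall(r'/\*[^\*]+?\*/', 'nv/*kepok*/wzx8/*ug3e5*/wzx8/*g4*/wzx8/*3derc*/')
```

['/*kepok*/', '/*ug3e5*/', '/*g4*/', '/*3derc*/']

With no groups in the pattern, `findall` gives back each whole match — 4 here.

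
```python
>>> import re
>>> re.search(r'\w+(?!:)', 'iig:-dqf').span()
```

The negative lookaround is zero-width — it rules out positions where the adjacent text would match, without consuming anything.
`re.search` tries every starting position until one works.
The match spans [0:2] → 'ii'.

(0, 2)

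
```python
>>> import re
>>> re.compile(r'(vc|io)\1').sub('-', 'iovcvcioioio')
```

'io--io'

A backreference is literal: `\1` must see the identical characters the first group matched.
Each match is replaced by '-'.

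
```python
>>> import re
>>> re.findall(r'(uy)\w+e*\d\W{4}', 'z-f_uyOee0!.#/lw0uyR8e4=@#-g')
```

The pattern matches a literal 'u', then a literal 'y' (captured); then one or more of a word character; then zero or more of the literal 'e', then a digit, then exactly 4 of a non-word character.
Scanning left to right: at [4:14] match 'uyOee0!.#/', group 1 = 'uy'; at [17:27] match 'uyR8e4=@#-', group 1 = 'uy'.
One capturing group, so `findall` returns just the captured substring from each match — 2 in all.

['uy', 'uy']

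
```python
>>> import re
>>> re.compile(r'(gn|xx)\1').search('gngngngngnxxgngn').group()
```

'gngn'

The backreference `\1` re-matches whatever the first group consumed, character for character.
The match spans [0:4] → 'gngn'.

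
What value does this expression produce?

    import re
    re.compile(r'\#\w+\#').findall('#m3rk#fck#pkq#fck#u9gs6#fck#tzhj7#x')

['#m3rk#', '#pkq#', '#u9gs6#', '#tzhj7#']

No capturing groups, so `findall` returns the 4 full match strings.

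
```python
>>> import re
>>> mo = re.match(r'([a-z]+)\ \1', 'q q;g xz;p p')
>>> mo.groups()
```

The match spans [0:3] → 'q q'.
Captured: group 1 = 'q'.

('q',)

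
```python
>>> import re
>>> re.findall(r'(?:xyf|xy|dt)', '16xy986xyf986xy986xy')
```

['xy', 'xyf', 'xy', 'xy']

Alternation tries branches left to right and keeps the first one that lets the overall match succeed at that position.
Matches: at [2:4] → 'xy'; at [7:10] → 'xyf'; at [13:15] → 'xy'; at [18:20] → 'xy'.
Since nothing is captured, `findall` lists the 4 matched substrings directly.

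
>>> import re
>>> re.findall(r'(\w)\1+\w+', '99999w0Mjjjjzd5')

['9']

`\1` is not a pattern — it's the concrete string captured by group 1, re-applied verbatim.
`findall` collects group 1 from the one match (1 total).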